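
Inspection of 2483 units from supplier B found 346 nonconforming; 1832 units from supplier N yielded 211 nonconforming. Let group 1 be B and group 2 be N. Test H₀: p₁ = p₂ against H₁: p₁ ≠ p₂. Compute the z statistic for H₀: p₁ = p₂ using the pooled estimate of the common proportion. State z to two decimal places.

p̂₁ = 346/2483 ≈ 0.1393, p̂₂ = 211/1832 ≈ 0.1152.
Pooled p̂ = (346+211)/(2483+1832) = 557/4315 = 0.1291.
SE = √(p̂(1−p̂)(1/n₁+1/n₂)) = √(0.1291·0.8709·0.00094859) = √(0.000106642) = 0.0103.
z = (0.1393 − 0.1152)/0.0103 = 0.0241/0.0103 = 2.34.
Two-sided p-value ≈ 2·Φ(−2.341) = 0.0192.

z = 2.34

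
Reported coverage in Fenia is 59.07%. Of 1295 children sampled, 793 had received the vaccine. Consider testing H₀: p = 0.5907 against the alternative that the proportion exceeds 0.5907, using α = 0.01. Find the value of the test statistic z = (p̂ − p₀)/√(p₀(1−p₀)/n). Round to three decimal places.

z = 1.585

p̂ = 793/1295 ≈ 0.612355.
SE = √(p₀(1−p₀)/n) = √(0.24177/1295) = 0.013664.
z = (0.612355 − 0.5907)/0.013664 = 0.021655/0.013664 = 1.585.
p-value = P(Z > 1.585) ≈ 0.0565; since p > α = 0.01, fail to reject H₀.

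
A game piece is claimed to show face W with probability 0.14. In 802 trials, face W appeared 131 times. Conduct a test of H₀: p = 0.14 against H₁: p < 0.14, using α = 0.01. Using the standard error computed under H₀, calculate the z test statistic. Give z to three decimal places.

z = 1.905

p̂ = 131/802 ≈ 0.16334.
Standard error under H₀: √(0.14×0.86/802) = 0.01225.
z = (0.16334 − 0.14)/0.01225 = 0.02334/0.01225 = 1.905.
p-value = P(Z < 1.905) ≈ 0.9716; since p > α = 0.01, fail to reject H₀.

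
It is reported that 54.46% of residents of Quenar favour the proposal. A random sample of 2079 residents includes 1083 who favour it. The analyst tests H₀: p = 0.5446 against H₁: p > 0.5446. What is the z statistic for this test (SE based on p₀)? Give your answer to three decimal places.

p̂ = 1083/2079 = 0.52092.
SE = √(p₀(1−p₀)/n) = √(0.24801/2079) = 0.01092.
z = (0.52092 − 0.5446)/0.01092 = -0.02368/0.01092 = -2.168.
p-value = P(Z > -2.168) ≈ 0.9849.

z = -2.168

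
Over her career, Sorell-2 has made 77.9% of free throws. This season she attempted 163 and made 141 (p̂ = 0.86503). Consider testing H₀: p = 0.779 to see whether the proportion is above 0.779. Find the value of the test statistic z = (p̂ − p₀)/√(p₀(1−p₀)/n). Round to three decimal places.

p̂ = 141/163 = 0.86503.
SE = √(p₀(1−p₀)/n) = √(0.17216/163) = 0.03250.
z = (0.86503 − 0.779)/0.03250 = 0.08603/0.03250 = 2.647.

z = 2.647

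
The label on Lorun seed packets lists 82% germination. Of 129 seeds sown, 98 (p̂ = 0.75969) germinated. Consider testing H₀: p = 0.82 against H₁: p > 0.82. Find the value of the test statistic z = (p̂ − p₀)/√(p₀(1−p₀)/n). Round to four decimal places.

z = -1.7830

p̂ = 98/129 ≈ 0.7596899.
Standard error under H₀: √(0.82×0.18/129) = 0.0338258.
z = (0.7596899 − 0.82)/0.0338258 = -0.0603101/0.0338258 = -1.7830.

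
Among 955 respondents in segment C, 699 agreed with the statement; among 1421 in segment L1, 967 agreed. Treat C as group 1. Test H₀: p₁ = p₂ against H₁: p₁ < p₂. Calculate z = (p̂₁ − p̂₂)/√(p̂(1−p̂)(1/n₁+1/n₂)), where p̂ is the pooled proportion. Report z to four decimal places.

z = 2.6852

p̂₁ = 699/955 = 0.731937, p̂₂ = 967/1421 = 0.680507.
Pooled p̂ = (699+967)/(955+1421) = 1666/2376 = 0.701178.
SE = √(0.209527 × 0.00175085) = 0.019153.
z = (0.731937 − 0.680507)/0.019153 = 0.051430/0.019153 = 2.6852.
p-value = P(Z < 2.685) ≈ 0.9964.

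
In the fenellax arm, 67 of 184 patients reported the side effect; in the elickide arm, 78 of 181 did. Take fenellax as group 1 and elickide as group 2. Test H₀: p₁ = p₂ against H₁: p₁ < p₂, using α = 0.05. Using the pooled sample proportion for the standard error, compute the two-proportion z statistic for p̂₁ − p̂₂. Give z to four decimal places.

p̂₁ = 67/184 = 0.364130, p̂₂ = 78/181 = 0.430939.
Pooled p̂ = (67+78)/(184+181) = 145/365 = 0.397260.
SE = √(p̂(1−p̂)(1/n₁+1/n₂)) = √(0.397260·0.602740·0.0109596) = √(0.00262423) = 0.051227.
z = (0.364130 − 0.430939)/0.051227 = -0.066809/0.051227 = -1.3042.
p-value = P(Z < -1.304) ≈ 0.0961. With α = 0.05, fail to reject H₀.

z = -1.3042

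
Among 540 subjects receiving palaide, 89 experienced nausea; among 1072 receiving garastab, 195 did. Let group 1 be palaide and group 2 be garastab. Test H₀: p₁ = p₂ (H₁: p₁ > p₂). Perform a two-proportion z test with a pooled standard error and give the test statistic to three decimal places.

p̂₁ = 89/540 ≈ 0.16481, p̂₂ = 195/1072 ≈ 0.18190.
Pooled p̂ = (89+195)/(540+1072) = 284/1612 = 0.17618.
SE = √(0.14514 × 0.00278469) = 0.02010.
z = (0.16481 − 0.18190)/0.02010 = -0.01709/0.02010 = -0.850.

z = -0.850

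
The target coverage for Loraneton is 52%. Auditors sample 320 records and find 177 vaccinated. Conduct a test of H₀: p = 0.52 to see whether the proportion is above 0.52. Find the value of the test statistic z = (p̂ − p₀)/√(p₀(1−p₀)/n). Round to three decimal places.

z = 1.186

p̂ = 177/320 = 0.55312.
Under H₀, SE = √(0.52·0.48/320) = √(0.00078) = 0.02793.
z = (0.55312 − 0.52)/0.02793 = 0.03312/0.02793 = 1.186.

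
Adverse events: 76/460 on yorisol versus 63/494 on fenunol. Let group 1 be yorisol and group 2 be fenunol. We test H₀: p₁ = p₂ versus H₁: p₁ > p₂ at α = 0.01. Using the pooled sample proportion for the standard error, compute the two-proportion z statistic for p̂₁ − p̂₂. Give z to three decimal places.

p̂₁ = 76/460 = 0.16522, p̂₂ = 63/494 = 0.12753.
Pooled p̂ = (76+63)/(460+494) = 139/954 = 0.14570.
SE = √(p̂(1−p̂)(1/n₁+1/n₂)) = √(0.14570·0.85430·0.0041982) = √(0.000522564) = 0.02286.
z = (0.16522 − 0.12753)/0.02286 = 0.03769/0.02286 = 1.649.
p-value = P(Z > 1.649) ≈ 0.0496. With α = 0.01, fail to reject H₀.

z = 1.649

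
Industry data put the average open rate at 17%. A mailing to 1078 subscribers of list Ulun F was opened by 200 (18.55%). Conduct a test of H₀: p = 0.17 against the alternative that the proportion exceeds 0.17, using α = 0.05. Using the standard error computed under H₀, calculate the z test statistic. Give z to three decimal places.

z = 1.357

p̂ = 200/1078 ≈ 0.185529.
Under H₀, SE = √(0.17·0.83/1078) = √(0.000130891) = 0.011441.
z = (0.185529 − 0.17)/0.011441 = 0.015529/0.011441 = 1.357.
p-value = P(Z > 1.357) ≈ 0.0873. With α = 0.05, fail to reject H₀.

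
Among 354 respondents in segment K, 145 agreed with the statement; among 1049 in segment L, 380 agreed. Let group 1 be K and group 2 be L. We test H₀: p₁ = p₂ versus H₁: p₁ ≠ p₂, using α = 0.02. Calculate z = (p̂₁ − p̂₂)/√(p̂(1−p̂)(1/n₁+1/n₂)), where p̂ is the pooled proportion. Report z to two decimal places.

p̂₁ = 145/354 ≈ 0.40960, p̂₂ = 380/1049 ≈ 0.36225.
Pooled p̂ = (145+380)/(354+1049) = 525/1403 = 0.37420.
SE = √(0.234174 × 0.00377815) = 0.02974.
z = (0.40960 − 0.36225)/0.02974 = 0.04735/0.02974 = 1.59.
p-value = 2·P(Z > 1.592) ≈ 0.1114, so at α = 0.02 we fail to reject H₀.

z = 1.59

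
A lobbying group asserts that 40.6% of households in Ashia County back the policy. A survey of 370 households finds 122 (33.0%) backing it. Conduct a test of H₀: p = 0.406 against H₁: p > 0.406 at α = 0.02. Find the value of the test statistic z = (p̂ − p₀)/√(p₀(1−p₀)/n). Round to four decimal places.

z = -2.9874

p̂ = 122/370 ≈ 0.3297297.
SE = √(p₀(1−p₀)/n) = √(0.24116/370) = 0.0255303.
z = (0.3297297 − 0.406)/0.0255303 = -0.0762703/0.0255303 = -2.9874.
p-value = P(Z > -2.987) ≈ 0.9986. With α = 0.02, fail to reject H₀.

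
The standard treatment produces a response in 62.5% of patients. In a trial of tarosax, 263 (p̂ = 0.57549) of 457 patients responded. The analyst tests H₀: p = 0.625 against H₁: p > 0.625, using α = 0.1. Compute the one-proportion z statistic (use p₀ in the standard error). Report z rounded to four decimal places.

z = -2.1861

p̂ = 263/457 = 0.5754923.
SE = √(p₀(1−p₀)/n) = √(0.23438/457) = 0.0226463.
z = (0.5754923 − 0.625)/0.0226463 = -0.0495077/0.0226463 = -2.1861.
p-value = P(Z > -2.186) ≈ 0.9856, so at α = 0.1 we fail to reject H₀.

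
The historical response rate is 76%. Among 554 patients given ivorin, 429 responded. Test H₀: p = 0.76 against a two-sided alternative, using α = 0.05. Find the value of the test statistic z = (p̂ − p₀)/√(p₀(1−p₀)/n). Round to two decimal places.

p̂ = 429/554 ≈ 0.77437.
Standard error under H₀: √(0.76×0.24/554) = 0.01815.
z = (0.77437 − 0.76)/0.01815 = 0.01437/0.01815 = 0.79.
p-value = 2·P(Z > 0.792) ≈ 0.4284, so at α = 0.05 we fail to reject H₀.

z = 0.79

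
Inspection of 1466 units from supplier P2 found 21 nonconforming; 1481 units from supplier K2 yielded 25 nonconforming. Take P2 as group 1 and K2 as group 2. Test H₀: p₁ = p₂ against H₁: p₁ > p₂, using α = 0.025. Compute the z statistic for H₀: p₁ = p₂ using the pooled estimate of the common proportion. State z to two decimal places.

z = -0.56

p̂₁ = 21/1466 = 0.01432, p̂₂ = 25/1481 = 0.01688.
Pooled p̂ = (21+25)/(1466+1481) = 46/2947 = 0.01561.
SE = √(p̂(1−p̂)(1/n₁+1/n₂)) = √(0.01561·0.98439·0.00135735) = √(2.08563e-05) = 0.00457.
z = (0.01432 − 0.01688)/0.00457 = -0.00256/0.00457 = -0.56.
p-value = P(Z > -0.560) ≈ 0.7121; since p > α = 0.025, fail to reject H₀.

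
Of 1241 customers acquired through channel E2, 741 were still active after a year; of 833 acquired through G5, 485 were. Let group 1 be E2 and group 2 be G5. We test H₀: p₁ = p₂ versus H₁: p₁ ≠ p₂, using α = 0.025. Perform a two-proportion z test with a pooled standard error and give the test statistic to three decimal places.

z = 0.675

p̂₁ = 741/1241 = 0.59710, p̂₂ = 485/833 = 0.58223.
Pooled p̂ = (741+485)/(1241+833) = 1226/2074 = 0.59113.
SE = √(0.241696 × 0.00200628) = 0.02202.
z = (0.59710 − 0.58223)/0.02202 = 0.01487/0.02202 = 0.675.
p-value = 2·P(Z > 0.675) ≈ 0.4996, so at α = 0.025 we fail to reject H₀.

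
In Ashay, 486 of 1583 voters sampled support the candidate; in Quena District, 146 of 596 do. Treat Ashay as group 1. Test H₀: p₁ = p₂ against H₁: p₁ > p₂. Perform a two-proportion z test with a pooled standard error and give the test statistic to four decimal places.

p̂₁ = 486/1583 ≈ 0.307012, p̂₂ = 146/596 ≈ 0.244966.
Pooled p̂ = (486+146)/(1583+596) = 632/2179 = 0.290041.
SE = √(0.205917 × 0.00230956) = 0.021808.
z = (0.307012 − 0.244966)/0.021808 = 0.062046/0.021808 = 2.8451.

z = 2.8451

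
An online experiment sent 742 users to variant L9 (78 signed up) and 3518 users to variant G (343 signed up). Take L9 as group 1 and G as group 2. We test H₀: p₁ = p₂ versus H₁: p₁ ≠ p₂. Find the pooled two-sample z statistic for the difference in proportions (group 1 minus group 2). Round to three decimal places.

z = 0.632

p̂₁ = 78/742 ≈ 0.10512, p̂₂ = 343/3518 ≈ 0.09750.
Pooled p̂ = (78+343)/(742+3518) = 421/4260 = 0.09883.
SE = √(p̂(1−p̂)(1/n₁+1/n₂)) = √(0.09883·0.90117·0.00163196) = √(0.000145342) = 0.01206.
z = (0.10512 − 0.09750)/0.01206 = 0.00762/0.01206 = 0.632.
p-value = 2·P(Z > 0.632) ≈ 0.5272.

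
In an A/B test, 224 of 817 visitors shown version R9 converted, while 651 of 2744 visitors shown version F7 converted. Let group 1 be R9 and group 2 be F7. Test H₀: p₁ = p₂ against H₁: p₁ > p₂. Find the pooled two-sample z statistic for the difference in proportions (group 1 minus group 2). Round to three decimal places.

p̂₁ = 224/817 ≈ 0.27417, p̂₂ = 651/2744 ≈ 0.23724.
Pooled p̂ = (224+651)/(817+2744) = 875/3561 = 0.24572.
SE = √(0.18534 × 0.00158842) = 0.01716.
z = (0.27417 − 0.23724)/0.01716 = 0.03693/0.01716 = 2.152.

z = 2.152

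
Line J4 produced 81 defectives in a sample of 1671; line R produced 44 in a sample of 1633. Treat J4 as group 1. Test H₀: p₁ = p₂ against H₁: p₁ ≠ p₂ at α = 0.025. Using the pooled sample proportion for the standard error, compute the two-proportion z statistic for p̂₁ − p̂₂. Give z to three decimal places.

p̂₁ = 81/1671 = 0.048474, p̂₂ = 44/1633 = 0.026944.
Pooled p̂ = (81+44)/(1671+1633) = 125/3304 = 0.037833.
SE = √(p̂(1−p̂)(1/n₁+1/n₂)) = √(0.037833·0.962167·0.00121081) = √(4.40756e-05) = 0.006639.
z = (0.048474 − 0.026944)/0.006639 = 0.021530/0.006639 = 3.243.
p-value = 2·P(Z > 3.243) ≈ 0.0012. With α = 0.025, reject H₀.

z = 3.243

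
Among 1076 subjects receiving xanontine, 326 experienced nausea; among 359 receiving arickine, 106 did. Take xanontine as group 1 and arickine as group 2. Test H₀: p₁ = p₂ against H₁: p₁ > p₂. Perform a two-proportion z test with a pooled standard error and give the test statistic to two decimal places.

z = 0.28

p̂₁ = 326/1076 = 0.3030, p̂₂ = 106/359 = 0.2953.
Pooled p̂ = (326+106)/(1076+359) = 432/1435 = 0.3010.
SE = √(0.210417 × 0.00371488) = 0.0280.
z = (0.3030 − 0.2953)/0.0280 = 0.0077/0.0280 = 0.28.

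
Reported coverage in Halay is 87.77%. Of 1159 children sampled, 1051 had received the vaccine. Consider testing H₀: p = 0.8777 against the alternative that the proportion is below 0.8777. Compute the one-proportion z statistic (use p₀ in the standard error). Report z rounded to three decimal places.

p̂ = 1051/1159 ≈ 0.906816.
Standard error under H₀: √(0.8777×0.1223/1159) = 0.009624.
z = (0.906816 − 0.8777)/0.009624 = 0.029116/0.009624 = 3.025.

z = 3.025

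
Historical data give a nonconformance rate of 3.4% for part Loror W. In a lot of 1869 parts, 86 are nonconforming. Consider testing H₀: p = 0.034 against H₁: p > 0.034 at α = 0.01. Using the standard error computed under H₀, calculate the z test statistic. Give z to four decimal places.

p̂ = 86/1869 = 0.046014.
Under H₀, SE = √(0.034·0.966/1869) = √(1.7573e-05) = 0.004192.
z = (0.046014 − 0.034)/0.004192 = 0.012014/0.004192 = 2.8659.
p-value = P(Z > 2.866) ≈ 0.0021. With α = 0.01, reject H₀.

z = 2.8659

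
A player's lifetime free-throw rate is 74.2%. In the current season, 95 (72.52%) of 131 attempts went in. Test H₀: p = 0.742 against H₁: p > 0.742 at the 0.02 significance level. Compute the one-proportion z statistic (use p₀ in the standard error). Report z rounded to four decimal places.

p̂ = 95/131 ≈ 0.725191.
Standard error under H₀: √(0.742×0.258/131) = 0.038228.
z = (0.725191 − 0.742)/0.038228 = -0.016809/0.038228 = -0.4397.
p-value = P(Z > -0.440) ≈ 0.6699. With α = 0.02, fail to reject H₀.

z = -0.4397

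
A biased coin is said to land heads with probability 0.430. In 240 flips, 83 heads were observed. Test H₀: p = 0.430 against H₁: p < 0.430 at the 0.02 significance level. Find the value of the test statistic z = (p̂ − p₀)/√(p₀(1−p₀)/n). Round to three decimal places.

z = -2.634

p̂ = 83/240 ≈ 0.34583.
SE = √(p₀(1−p₀)/n) = √(0.2451/240) = 0.03196.
z = (0.34583 − 0.43)/0.03196 = -0.08417/0.03196 = -2.634.
p-value = P(Z < -2.634) ≈ 0.0042, so at α = 0.02 we reject H₀.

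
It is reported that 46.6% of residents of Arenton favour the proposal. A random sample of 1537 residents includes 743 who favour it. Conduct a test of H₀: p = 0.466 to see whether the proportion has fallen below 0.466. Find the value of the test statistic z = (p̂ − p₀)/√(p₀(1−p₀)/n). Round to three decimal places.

z = 1.368

p̂ = 743/1537 ≈ 0.483409.
Standard error under H₀: √(0.466×0.534/1537) = 0.012724.
z = (0.483409 − 0.466)/0.012724 = 0.017409/0.012724 = 1.368.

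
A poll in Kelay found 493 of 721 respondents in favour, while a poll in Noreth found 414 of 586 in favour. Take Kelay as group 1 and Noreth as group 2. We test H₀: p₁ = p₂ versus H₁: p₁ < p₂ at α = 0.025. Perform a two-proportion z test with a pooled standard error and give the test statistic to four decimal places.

p̂₁ = 493/721 ≈ 0.683773, p̂₂ = 414/586 ≈ 0.706485.
Pooled p̂ = (493+414)/(721+586) = 907/1307 = 0.693956.
SE = √(p̂(1−p̂)(1/n₁+1/n₂)) = √(0.693956·0.306044·0.00309345) = √(0.00065699) = 0.025632.
z = (0.683773 − 0.706485)/0.025632 = -0.022712/0.025632 = -0.8861.
p-value = P(Z < -0.886) ≈ 0.1878. With α = 0.025, fail to reject H₀.

z = -0.8861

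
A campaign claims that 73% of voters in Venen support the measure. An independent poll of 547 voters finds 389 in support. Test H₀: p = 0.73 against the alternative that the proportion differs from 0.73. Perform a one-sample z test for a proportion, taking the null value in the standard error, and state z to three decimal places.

p̂ = 389/547 = 0.71115.
Standard error under H₀: √(0.73×0.27/547) = 0.01898.
z = (0.71115 − 0.73)/0.01898 = -0.01885/0.01898 = -0.993.

z = -0.993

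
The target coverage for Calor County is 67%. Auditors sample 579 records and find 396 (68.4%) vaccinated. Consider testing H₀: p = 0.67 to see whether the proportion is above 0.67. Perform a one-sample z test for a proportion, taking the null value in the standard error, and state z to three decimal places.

p̂ = 396/579 ≈ 0.68394.
Standard error under H₀: √(0.67×0.33/579) = 0.01954.
z = (0.68394 − 0.67)/0.01954 = 0.01394/0.01954 = 0.713.

z = 0.713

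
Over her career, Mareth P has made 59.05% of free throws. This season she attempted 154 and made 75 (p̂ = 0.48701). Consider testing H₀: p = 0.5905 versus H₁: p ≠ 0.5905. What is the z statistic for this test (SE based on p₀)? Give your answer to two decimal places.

z = -2.61

p̂ = 75/154 = 0.4870.
Standard error under H₀: √(0.5905×0.4095/154) = 0.0396.
z = (0.4870 − 0.5905)/0.0396 = -0.1035/0.0396 = -2.61.
p-value = 2·P(Z > 2.612) ≈ 0.0090.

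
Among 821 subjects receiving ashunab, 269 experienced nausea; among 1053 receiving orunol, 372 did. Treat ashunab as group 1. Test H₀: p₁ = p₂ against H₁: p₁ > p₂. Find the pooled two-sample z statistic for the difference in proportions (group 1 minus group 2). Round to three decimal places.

z = -1.160

p̂₁ = 269/821 ≈ 0.32765, p̂₂ = 372/1053 ≈ 0.35328.
Pooled p̂ = (269+372)/(821+1053) = 641/1874 = 0.34205.
SE = √(p̂(1−p̂)(1/n₁+1/n₂)) = √(0.34205·0.65795·0.00216769) = √(0.000487843) = 0.02209.
z = (0.32765 − 0.35328)/0.02209 = -0.02563/0.02209 = -1.160.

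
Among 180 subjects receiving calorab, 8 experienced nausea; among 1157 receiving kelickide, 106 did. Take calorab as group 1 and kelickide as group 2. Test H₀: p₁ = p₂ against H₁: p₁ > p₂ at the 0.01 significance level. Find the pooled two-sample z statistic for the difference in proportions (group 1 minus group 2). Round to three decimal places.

p̂₁ = 8/180 = 0.04444, p̂₂ = 106/1157 = 0.09162.
Pooled p̂ = (8+106)/(180+1157) = 114/1337 = 0.08527.
SE = √(p̂(1−p̂)(1/n₁+1/n₂)) = √(0.08527·0.91473·0.00641986) = √(0.000500719) = 0.02238.
z = (0.04444 − 0.09162)/0.02238 = -0.04718/0.02238 = -2.108.
p-value = P(Z > -2.108) ≈ 0.9825. With α = 0.01, fail to reject H₀.

z = -2.108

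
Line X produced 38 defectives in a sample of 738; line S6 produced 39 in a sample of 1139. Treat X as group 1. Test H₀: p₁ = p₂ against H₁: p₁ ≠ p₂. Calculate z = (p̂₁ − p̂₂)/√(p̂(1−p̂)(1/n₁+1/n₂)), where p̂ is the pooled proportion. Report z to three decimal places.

p̂₁ = 38/738 ≈ 0.051491, p̂₂ = 39/1139 ≈ 0.034241.
Pooled p̂ = (38+39)/(738+1139) = 77/1877 = 0.041023.
SE = √(0.03934 × 0.00223298) = 0.009373.
z = (0.051491 − 0.034241)/0.009373 = 0.017250/0.009373 = 1.840.

z = 1.840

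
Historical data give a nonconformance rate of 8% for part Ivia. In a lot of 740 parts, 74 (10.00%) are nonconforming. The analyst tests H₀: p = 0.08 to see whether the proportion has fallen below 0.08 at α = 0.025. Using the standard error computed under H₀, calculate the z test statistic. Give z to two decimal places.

p̂ = 74/740 ≈ 0.10000.
SE = √(p₀(1−p₀)/n) = √(0.0736/740) = 0.00997.
z = (0.10000 − 0.08)/0.00997 = 0.02000/0.00997 = 2.01.
p-value = P(Z < 2.005) ≈ 0.9775, so at α = 0.025 we fail to reject H₀.

z = 2.01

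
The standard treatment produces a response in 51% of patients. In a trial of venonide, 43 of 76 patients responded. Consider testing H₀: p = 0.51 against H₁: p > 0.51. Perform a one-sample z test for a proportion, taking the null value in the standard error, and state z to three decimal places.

p̂ = 43/76 = 0.56579.
Standard error under H₀: √(0.51×0.49/76) = 0.05734.
z = (0.56579 − 0.51)/0.05734 = 0.05579/0.05734 = 0.973.

z = 0.973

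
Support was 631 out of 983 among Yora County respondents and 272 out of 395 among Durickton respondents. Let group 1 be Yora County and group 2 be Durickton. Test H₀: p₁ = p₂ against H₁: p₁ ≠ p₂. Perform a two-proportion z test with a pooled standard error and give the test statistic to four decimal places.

p̂₁ = 631/983 = 0.641913, p̂₂ = 272/395 = 0.688608.
Pooled p̂ = (631+272)/(983+395) = 903/1378 = 0.655298.
SE = √(p̂(1−p̂)(1/n₁+1/n₂)) = √(0.655298·0.344702·0.00354894) = √(0.000801644) = 0.028313.
z = (0.641913 − 0.688608)/0.028313 = -0.046695/0.028313 = -1.6492.
Two-sided p-value ≈ 2·Φ(−1.649) = 0.0991.

z = -1.6492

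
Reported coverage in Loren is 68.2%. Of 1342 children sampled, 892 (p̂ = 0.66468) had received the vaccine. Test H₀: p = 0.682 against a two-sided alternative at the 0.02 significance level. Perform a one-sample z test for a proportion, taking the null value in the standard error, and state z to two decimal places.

p̂ = 892/1342 = 0.6647.
SE = √(p₀(1−p₀)/n) = √(0.21688/1342) = 0.0127.
z = (0.6647 − 0.682)/0.0127 = -0.0173/0.0127 = -1.36.
Two-sided p-value ≈ 2·Φ(−1.362) = 0.1730, so at α = 0.02 we fail to reject H₀.

z = -1.36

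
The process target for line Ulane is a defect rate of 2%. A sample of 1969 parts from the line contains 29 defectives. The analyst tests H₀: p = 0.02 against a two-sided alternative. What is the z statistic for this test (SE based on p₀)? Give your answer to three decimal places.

p̂ = 29/1969 = 0.014728.
Standard error under H₀: √(0.02×0.98/1969) = 0.003155.
z = (0.014728 − 0.02)/0.003155 = -0.005272/0.003155 = -1.671.
p-value = 2·P(Z > 1.671) ≈ 0.0947.

z = -1.671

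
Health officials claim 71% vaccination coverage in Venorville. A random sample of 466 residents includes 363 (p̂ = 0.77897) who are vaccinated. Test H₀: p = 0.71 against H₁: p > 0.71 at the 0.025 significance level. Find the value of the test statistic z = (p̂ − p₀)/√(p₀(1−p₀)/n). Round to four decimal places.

p̂ = 363/466 = 0.7789700.
Under H₀, SE = √(0.71·0.29/466) = √(0.000441845) = 0.0210201.
z = (0.7789700 − 0.71)/0.0210201 = 0.0689700/0.0210201 = 3.2811.
p-value = P(Z > 3.281) ≈ 0.0005; since p < α = 0.025, reject H₀.

z = 3.2811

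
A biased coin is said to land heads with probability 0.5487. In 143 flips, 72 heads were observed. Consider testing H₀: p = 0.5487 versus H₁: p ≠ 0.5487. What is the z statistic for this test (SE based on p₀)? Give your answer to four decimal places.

z = -1.0863

p̂ = 72/143 = 0.503497.
Under H₀, SE = √(0.5487·0.4513/143) = √(0.00173167) = 0.041613.
z = (0.503497 − 0.5487)/0.041613 = -0.045203/0.041613 = -1.0863.
p-value = 2·P(Z > 1.086) ≈ 0.2774.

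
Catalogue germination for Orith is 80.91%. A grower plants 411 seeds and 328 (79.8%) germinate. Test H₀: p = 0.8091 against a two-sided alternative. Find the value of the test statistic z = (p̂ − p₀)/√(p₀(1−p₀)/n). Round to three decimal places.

z = -0.570

p̂ = 328/411 = 0.79805.
SE = √(p₀(1−p₀)/n) = √(0.15446/411) = 0.01939.
z = (0.79805 − 0.8091)/0.01939 = -0.01105/0.01939 = -0.570.
Two-sided p-value ≈ 2·Φ(−0.570) = 0.5688.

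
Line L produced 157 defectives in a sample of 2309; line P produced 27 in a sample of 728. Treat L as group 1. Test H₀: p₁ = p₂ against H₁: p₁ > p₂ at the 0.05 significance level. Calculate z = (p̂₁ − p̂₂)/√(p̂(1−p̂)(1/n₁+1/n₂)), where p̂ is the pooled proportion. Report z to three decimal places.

p̂₁ = 157/2309 = 0.067995, p̂₂ = 27/728 = 0.037088.
Pooled p̂ = (157+27)/(2309+728) = 184/3037 = 0.060586.
SE = √(0.0569154 × 0.00180671) = 0.010141.
z = (0.067995 − 0.037088)/0.010141 = 0.030907/0.010141 = 3.048.
p-value = P(Z > 3.048) ≈ 0.0012. With α = 0.05, reject H₀.

z = 3.048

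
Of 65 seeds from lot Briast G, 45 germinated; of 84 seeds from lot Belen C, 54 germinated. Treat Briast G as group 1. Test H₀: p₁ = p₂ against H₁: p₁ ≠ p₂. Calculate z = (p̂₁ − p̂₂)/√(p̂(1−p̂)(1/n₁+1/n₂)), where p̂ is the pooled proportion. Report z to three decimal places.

z = 0.634

p̂₁ = 45/65 ≈ 0.69231, p̂₂ = 54/84 ≈ 0.64286.
Pooled p̂ = (45+54)/(65+84) = 99/149 = 0.66443.
SE = √(0.222963 × 0.0272894) = 0.07800.
z = (0.69231 − 0.64286)/0.07800 = 0.04945/0.07800 = 0.634.
p-value = 2·P(Z > 0.634) ≈ 0.5261.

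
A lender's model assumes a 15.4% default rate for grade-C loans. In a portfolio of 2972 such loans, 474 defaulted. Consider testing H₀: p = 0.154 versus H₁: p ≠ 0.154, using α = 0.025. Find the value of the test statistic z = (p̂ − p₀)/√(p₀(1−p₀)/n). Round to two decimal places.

z = 0.83

p̂ = 474/2972 = 0.1595.
Standard error under H₀: √(0.154×0.846/2972) = 0.0066.
z = (0.1595 − 0.154)/0.0066 = 0.0055/0.0066 = 0.83.
Two-sided p-value ≈ 2·Φ(−0.829) = 0.4071, so at α = 0.025 we fail to reject H₀.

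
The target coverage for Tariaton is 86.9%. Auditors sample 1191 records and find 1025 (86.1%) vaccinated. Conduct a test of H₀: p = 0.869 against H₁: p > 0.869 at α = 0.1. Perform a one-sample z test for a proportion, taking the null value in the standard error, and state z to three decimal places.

p̂ = 1025/1191 ≈ 0.86062.
Under H₀, SE = √(0.869·0.131/1191) = √(9.55827e-05) = 0.00978.
z = (0.86062 − 0.869)/0.00978 = -0.00838/0.00978 = -0.857.
p-value = P(Z > -0.857) ≈ 0.8043. With α = 0.1, fail to reject H₀.

z = -0.857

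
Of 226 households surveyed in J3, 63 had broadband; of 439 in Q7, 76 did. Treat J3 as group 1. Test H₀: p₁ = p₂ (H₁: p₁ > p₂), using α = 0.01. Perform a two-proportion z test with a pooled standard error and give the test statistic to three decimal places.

z = 3.173

p̂₁ = 63/226 ≈ 0.27876, p̂₂ = 76/439 ≈ 0.17312.
Pooled p̂ = (63+76)/(226+439) = 139/665 = 0.20902.
SE = √(0.165332 × 0.00670268) = 0.03329.
z = (0.27876 − 0.17312)/0.03329 = 0.10564/0.03329 = 3.173.
p-value = P(Z > 3.173) ≈ 0.0008. With α = 0.01, reject H₀.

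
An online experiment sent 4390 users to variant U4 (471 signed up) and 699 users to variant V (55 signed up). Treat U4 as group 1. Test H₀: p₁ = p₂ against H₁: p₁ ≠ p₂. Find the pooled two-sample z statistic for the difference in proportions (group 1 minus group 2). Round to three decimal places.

p̂₁ = 471/4390 ≈ 0.10729, p̂₂ = 55/699 ≈ 0.07868.
Pooled p̂ = (471+55)/(4390+699) = 526/5089 = 0.10336.
SE = √(p̂(1−p̂)(1/n₁+1/n₂)) = √(0.10336·0.89664·0.00165841) = √(0.000153696) = 0.01240.
z = (0.10729 − 0.07868)/0.01240 = 0.02861/0.01240 = 2.307.
p-value = 2·P(Z > 2.307) ≈ 0.0210.

z = 2.307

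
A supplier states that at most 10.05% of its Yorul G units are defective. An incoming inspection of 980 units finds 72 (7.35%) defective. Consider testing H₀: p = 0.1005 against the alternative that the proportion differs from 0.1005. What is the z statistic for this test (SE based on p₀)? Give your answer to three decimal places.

p̂ = 72/980 ≈ 0.0734694.
Standard error under H₀: √(0.1005×0.8995/980) = 0.0096044.
z = (0.0734694 − 0.1005)/0.0096044 = -0.0270306/0.0096044 = -2.814.

z = -2.814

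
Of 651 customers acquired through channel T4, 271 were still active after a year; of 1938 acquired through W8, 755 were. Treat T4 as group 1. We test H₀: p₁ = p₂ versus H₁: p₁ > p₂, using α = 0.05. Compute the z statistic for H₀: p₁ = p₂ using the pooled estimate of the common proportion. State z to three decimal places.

p̂₁ = 271/651 ≈ 0.41628, p̂₂ = 755/1938 ≈ 0.38958.
Pooled p̂ = (271+755)/(651+1938) = 1026/2589 = 0.39629.
SE = √(0.239245 × 0.00205209) = 0.02216.
z = (0.41628 − 0.38958)/0.02216 = 0.02670/0.02216 = 1.205.
p-value = P(Z > 1.205) ≈ 0.1140, so at α = 0.05 we fail to reject H₀.

z = 1.205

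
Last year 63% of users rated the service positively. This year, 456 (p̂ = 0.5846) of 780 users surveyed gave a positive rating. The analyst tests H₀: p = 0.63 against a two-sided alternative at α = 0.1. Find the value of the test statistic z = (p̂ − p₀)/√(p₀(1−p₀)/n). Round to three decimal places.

p̂ = 456/780 ≈ 0.58462.
Under H₀, SE = √(0.63·0.37/780) = √(0.000298846) = 0.01729.
z = (0.58462 − 0.63)/0.01729 = -0.04538/0.01729 = -2.625.
Two-sided p-value ≈ 2·Φ(−2.625) = 0.0087, so at α = 0.1 we reject H₀.

z = -2.625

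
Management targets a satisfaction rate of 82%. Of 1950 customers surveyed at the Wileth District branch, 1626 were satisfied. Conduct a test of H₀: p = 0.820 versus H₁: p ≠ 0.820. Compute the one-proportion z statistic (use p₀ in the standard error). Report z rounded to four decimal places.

p̂ = 1626/1950 = 0.833846.
SE = √(p₀(1−p₀)/n) = √(0.1476/1950) = 0.008700.
z = (0.833846 − 0.82)/0.008700 = 0.013846/0.008700 = 1.5915.

z = 1.5915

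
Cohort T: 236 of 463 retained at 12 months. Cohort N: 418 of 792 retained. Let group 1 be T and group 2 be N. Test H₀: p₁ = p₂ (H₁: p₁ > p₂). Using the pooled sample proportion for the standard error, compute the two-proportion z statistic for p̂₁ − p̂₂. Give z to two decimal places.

z = -0.62

p̂₁ = 236/463 ≈ 0.5097, p̂₂ = 418/792 ≈ 0.5278.
Pooled p̂ = (236+418)/(463+792) = 654/1255 = 0.5211.
SE = √(0.249554 × 0.00342245) = 0.0292.
z = (0.5097 − 0.5278)/0.0292 = -0.0181/0.0292 = -0.62.
p-value = P(Z > -0.618) ≈ 0.7317.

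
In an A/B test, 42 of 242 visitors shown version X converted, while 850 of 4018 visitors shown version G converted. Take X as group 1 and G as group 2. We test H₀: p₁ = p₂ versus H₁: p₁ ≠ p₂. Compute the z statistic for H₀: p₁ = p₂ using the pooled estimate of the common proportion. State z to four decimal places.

p̂₁ = 42/242 ≈ 0.173554, p̂₂ = 850/4018 ≈ 0.211548.
Pooled p̂ = (42+850)/(242+4018) = 892/4260 = 0.209390.
SE = √(0.165546 × 0.00438111) = 0.026931.
z = (0.173554 − 0.211548)/0.026931 = -0.037994/0.026931 = -1.4108.

z = -1.4108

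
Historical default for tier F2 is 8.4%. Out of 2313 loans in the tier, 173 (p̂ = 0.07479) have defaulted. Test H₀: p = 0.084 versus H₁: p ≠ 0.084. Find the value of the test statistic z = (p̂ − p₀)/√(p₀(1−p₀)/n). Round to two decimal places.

p̂ = 173/2313 ≈ 0.07479.
SE = √(p₀(1−p₀)/n) = √(0.076944/2313) = 0.00577.
z = (0.07479 − 0.084)/0.00577 = -0.00921/0.00577 = -1.60.

z = -1.60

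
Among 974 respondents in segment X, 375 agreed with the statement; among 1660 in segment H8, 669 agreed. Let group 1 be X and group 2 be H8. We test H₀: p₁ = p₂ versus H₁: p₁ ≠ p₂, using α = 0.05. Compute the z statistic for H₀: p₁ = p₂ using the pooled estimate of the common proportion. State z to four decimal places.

z = -0.9118

p̂₁ = 375/974 = 0.385010, p̂₂ = 669/1660 = 0.403012.
Pooled p̂ = (375+669)/(974+1660) = 1044/2634 = 0.396355.
SE = √(0.239258 × 0.0016291) = 0.019743.
z = (0.385010 − 0.403012)/0.019743 = -0.018002/0.019743 = -0.9118.
Two-sided p-value ≈ 2·Φ(−0.912) = 0.3619, so at α = 0.05 we fail to reject H₀.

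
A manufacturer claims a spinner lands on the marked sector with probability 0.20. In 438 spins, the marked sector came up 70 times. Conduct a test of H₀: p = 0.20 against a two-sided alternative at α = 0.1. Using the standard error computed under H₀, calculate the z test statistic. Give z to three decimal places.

p̂ = 70/438 = 0.159817.
Under H₀, SE = √(0.2·0.8/438) = √(0.000365297) = 0.019113.
z = (0.159817 − 0.2)/0.019113 = -0.040183/0.019113 = -2.102.
p-value = 2·P(Z > 2.102) ≈ 0.0355; since p < α = 0.1, reject H₀.

z = -2.102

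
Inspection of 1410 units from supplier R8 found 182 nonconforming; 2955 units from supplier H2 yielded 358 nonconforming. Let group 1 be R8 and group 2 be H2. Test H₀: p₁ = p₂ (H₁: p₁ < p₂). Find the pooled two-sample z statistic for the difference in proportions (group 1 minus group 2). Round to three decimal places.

z = 0.744

p̂₁ = 182/1410 = 0.12908, p̂₂ = 358/2955 = 0.12115.
Pooled p̂ = (182+358)/(1410+2955) = 540/4365 = 0.12371.
SE = √(0.108407 × 0.00104763) = 0.01066.
z = (0.12908 − 0.12115)/0.01066 = 0.00793/0.01066 = 0.744.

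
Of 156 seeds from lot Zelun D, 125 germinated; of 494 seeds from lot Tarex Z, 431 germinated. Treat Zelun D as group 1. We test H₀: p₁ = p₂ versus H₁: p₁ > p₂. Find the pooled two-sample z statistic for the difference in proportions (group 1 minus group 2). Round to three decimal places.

p̂₁ = 125/156 ≈ 0.80128, p̂₂ = 431/494 ≈ 0.87247.
Pooled p̂ = (125+431)/(156+494) = 556/650 = 0.85538.
SE = √(0.123702 × 0.00843455) = 0.03230.
z = (0.80128 − 0.87247)/0.03230 = -0.07119/0.03230 = -2.204.
p-value = P(Z > -2.204) ≈ 0.9862.

z = -2.204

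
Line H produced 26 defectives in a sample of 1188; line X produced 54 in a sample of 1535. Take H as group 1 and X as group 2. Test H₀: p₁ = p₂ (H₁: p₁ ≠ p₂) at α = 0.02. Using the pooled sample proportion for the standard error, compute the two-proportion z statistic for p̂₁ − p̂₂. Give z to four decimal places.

p̂₁ = 26/1188 ≈ 0.021886, p̂₂ = 54/1535 ≈ 0.035179.
Pooled p̂ = (26+54)/(1188+1535) = 80/2723 = 0.029379.
SE = √(p̂(1−p̂)(1/n₁+1/n₂)) = √(0.029379·0.970621·0.00149322) = √(4.25809e-05) = 0.006525.
z = (0.021886 − 0.035179)/0.006525 = -0.013293/0.006525 = -2.0372.
p-value = 2·P(Z > 2.037) ≈ 0.0416; since p > α = 0.02, fail to reject H₀.

z = -2.0372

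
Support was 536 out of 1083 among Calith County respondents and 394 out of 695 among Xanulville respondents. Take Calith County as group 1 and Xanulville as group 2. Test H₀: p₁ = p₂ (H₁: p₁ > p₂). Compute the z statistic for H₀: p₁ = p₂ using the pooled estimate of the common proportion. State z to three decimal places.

z = -2.965

p̂₁ = 536/1083 = 0.49492, p̂₂ = 394/695 = 0.56691.
Pooled p̂ = (536+394)/(1083+695) = 930/1778 = 0.52306.
SE = √(0.249468 × 0.00236221) = 0.02428.
z = (0.49492 − 0.56691)/0.02428 = -0.07199/0.02428 = -2.965.
p-value = P(Z > -2.965) ≈ 0.9985.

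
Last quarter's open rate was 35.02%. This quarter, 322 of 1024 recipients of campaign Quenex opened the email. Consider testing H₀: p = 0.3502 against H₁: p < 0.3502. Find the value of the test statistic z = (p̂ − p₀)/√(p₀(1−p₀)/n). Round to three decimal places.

z = -2.398

p̂ = 322/1024 = 0.31445.
SE = √(p₀(1−p₀)/n) = √(0.22756/1024) = 0.01491.
z = (0.31445 − 0.3502)/0.01491 = -0.03575/0.01491 = -2.398.
p-value = P(Z < -2.398) ≈ 0.0082.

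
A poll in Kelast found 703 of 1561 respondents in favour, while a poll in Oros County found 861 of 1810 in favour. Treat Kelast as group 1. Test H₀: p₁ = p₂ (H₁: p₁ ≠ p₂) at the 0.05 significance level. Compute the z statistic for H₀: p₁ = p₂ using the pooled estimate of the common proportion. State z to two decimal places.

p̂₁ = 703/1561 ≈ 0.4504, p̂₂ = 861/1810 ≈ 0.4757.
Pooled p̂ = (703+861)/(1561+1810) = 1564/3371 = 0.4640.
SE = √(0.248701 × 0.0011931) = 0.0172.
z = (0.4504 − 0.4757)/0.0172 = -0.0253/0.0172 = -1.47.
p-value = 2·P(Z > 1.471) ≈ 0.1413. With α = 0.05, fail to reject H₀.

z = -1.47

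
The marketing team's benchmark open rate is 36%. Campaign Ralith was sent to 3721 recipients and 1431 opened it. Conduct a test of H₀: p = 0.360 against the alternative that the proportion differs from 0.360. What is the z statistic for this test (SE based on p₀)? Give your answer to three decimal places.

p̂ = 1431/3721 = 0.384574.
SE = √(p₀(1−p₀)/n) = √(0.2304/3721) = 0.007869.
z = (0.384574 − 0.36)/0.007869 = 0.024574/0.007869 = 3.123.

z = 3.123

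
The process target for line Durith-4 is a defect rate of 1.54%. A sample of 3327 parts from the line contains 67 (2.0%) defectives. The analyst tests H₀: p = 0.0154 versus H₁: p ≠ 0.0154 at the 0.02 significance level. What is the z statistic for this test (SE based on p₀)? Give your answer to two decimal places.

p̂ = 67/3327 ≈ 0.020138.
SE = √(p₀(1−p₀)/n) = √(0.015163/3327) = 0.002135.
z = (0.020138 − 0.0154)/0.002135 = 0.004738/0.002135 = 2.22.
p-value = 2·P(Z > 2.220) ≈ 0.0265, so at α = 0.02 we fail to reject H₀.

z = 2.22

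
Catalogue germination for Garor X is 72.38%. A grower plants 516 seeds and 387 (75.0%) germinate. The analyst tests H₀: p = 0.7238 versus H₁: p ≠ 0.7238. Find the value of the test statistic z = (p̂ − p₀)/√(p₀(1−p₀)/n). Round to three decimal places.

z = 1.331

p̂ = 387/516 ≈ 0.75000.
SE = √(p₀(1−p₀)/n) = √(0.19991/516) = 0.01968.
z = (0.75000 − 0.7238)/0.01968 = 0.02620/0.01968 = 1.331.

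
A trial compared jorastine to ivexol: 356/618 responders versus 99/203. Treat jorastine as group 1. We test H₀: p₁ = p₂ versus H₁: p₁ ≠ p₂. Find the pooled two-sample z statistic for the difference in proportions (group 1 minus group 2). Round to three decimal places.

p̂₁ = 356/618 = 0.57605, p̂₂ = 99/203 = 0.48768.
Pooled p̂ = (356+99)/(618+203) = 455/821 = 0.55420.
SE = √(0.247062 × 0.00654423) = 0.04021.
z = (0.57605 − 0.48768)/0.04021 = 0.08837/0.04021 = 2.198.
Two-sided p-value ≈ 2·Φ(−2.198) = 0.0280.

z = 2.198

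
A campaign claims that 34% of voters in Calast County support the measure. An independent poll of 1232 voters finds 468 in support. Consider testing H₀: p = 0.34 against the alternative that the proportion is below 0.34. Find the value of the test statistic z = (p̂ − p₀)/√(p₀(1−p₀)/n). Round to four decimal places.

p̂ = 468/1232 ≈ 0.379870.
Standard error under H₀: √(0.34×0.66/1232) = 0.013496.
z = (0.379870 − 0.34)/0.013496 = 0.039870/0.013496 = 2.9542.
p-value = P(Z < 2.954) ≈ 0.9984.

z = 2.9542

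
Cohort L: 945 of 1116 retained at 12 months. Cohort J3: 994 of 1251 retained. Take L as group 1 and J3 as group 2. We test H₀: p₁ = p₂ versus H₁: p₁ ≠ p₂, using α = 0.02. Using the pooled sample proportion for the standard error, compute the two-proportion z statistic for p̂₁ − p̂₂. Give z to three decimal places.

z = 3.295

p̂₁ = 945/1116 = 0.846774, p̂₂ = 994/1251 = 0.794564.
Pooled p̂ = (945+994)/(1116+1251) = 1939/2367 = 0.819180.
SE = √(p̂(1−p̂)(1/n₁+1/n₂)) = √(0.819180·0.180820·0.00169542) = √(0.000251132) = 0.015847.
z = (0.846774 − 0.794564)/0.015847 = 0.052210/0.015847 = 3.295.
p-value = 2·P(Z > 3.295) ≈ 0.0010; since p < α = 0.02, reject H₀.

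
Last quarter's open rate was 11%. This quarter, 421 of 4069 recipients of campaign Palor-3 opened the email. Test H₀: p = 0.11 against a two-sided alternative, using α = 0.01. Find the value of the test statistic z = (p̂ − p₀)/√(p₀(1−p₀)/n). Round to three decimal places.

p̂ = 421/4069 ≈ 0.103465.
SE = √(p₀(1−p₀)/n) = √(0.0979/4069) = 0.004905.
z = (0.103465 − 0.11)/0.004905 = -0.006535/0.004905 = -1.332.
p-value = 2·P(Z > 1.332) ≈ 0.1828. With α = 0.01, fail to reject H₀.

z = -1.332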